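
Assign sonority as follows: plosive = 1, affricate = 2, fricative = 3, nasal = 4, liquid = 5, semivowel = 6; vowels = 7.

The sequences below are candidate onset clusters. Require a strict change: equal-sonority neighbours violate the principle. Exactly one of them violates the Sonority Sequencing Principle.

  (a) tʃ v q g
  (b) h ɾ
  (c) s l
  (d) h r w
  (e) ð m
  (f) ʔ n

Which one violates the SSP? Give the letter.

a

(a) sonority 2-3-1-1: ill-formed.
(b) sonority 3-5: well-formed.
(c) sonority 3-5: well-formed.
(d) sonority 3-5-6: well-formed.
(e) sonority 3-4: well-formed.
(f) sonority 1-4: well-formed.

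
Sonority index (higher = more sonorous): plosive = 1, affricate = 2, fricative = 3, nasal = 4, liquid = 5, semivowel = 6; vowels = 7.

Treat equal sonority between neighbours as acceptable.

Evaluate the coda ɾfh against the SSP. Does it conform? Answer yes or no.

yes

/ɾ/ — liquid, sonority 5.
/f/ — fricative, sonority 3.
/h/ — fricative, sonority 3.
The profile 5-3-3 is non-increasing (plateaus allowed), so the coda satisfies the SSP.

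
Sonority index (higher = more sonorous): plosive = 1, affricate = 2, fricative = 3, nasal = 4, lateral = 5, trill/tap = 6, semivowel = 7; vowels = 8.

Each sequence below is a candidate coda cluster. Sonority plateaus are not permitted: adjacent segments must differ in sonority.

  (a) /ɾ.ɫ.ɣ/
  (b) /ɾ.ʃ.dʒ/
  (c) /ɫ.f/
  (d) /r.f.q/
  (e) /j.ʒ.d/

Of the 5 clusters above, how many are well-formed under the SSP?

(a) /ɾ.ɫ.ɣ/: profile 6-5-3 — obeys.
(b) /ɾ.ʃ.dʒ/: profile 6-3-2 — obeys.
(c) /ɫ.f/: profile 5-3 — obeys.
(d) /r.f.q/: profile 6-3-1 — obeys.
(e) /j.ʒ.d/: profile 7-3-1 — obeys.

5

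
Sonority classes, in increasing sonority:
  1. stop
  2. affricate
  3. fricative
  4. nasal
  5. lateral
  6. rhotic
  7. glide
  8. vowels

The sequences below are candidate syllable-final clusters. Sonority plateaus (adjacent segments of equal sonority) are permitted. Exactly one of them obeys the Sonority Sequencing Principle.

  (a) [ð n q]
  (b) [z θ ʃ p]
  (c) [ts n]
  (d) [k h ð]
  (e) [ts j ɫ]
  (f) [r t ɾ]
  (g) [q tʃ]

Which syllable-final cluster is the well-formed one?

b

(a) [ð n q]: profile 3-4-1 — violates.
(b) [z θ ʃ p]: profile 3-3-3-1 — obeys.
(c) [ts n]: profile 2-4 — violates.
(d) [k h ð]: profile 1-3-3 — violates.
(e) [ts j ɫ]: profile 2-7-5 — violates.
(f) [r t ɾ]: profile 6-1-6 — violates.
(g) [q tʃ]: profile 1-2 — violates.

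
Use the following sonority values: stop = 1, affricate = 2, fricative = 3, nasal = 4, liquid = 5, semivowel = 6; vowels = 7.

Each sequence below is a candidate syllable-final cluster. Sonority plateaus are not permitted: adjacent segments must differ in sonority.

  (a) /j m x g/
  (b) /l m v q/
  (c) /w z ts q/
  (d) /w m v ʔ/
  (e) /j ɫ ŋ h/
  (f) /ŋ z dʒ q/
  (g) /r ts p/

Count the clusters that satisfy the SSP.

(a) 6-4-3-1 → obeys
(b) 5-4-3-1 → obeys
(c) 6-3-2-1 → obeys
(d) 6-4-3-1 → obeys
(e) 6-5-4-3 → obeys
(f) 4-3-2-1 → obeys
(g) 5-2-1 → obeys

7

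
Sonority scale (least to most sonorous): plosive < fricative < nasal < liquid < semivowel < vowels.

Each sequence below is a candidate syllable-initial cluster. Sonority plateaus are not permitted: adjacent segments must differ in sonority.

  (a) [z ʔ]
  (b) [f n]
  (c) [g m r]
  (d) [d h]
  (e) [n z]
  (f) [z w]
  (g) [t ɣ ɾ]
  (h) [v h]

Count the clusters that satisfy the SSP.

5

(a) 2-1 → violates
(b) 2-3 → obeys
(c) 1-3-4 → obeys
(d) 1-2 → obeys
(e) 3-2 → violates
(f) 2-5 → obeys
(g) 1-2-4 → obeys
(h) 2-2 → violates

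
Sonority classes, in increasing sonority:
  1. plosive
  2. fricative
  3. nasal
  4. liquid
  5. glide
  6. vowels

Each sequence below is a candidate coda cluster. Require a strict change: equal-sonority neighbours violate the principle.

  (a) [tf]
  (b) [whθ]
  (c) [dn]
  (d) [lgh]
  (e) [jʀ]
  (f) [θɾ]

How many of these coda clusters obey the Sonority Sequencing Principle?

1

(a) 1-2 → violates
(b) 5-2-2 → violates
(c) 1-3 → violates
(d) 4-1-2 → violates
(e) 5-4 → obeys
(f) 2-4 → violates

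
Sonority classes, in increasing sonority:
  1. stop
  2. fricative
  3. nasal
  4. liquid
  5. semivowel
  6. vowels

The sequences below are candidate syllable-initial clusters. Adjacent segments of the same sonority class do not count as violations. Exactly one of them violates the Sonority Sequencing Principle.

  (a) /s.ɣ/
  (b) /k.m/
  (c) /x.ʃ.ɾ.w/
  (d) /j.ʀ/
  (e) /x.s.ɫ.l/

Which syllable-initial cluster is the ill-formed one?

d

(a) sonority 2-2: well-formed.
(b) sonority 1-3: well-formed.
(c) sonority 2-2-4-5: well-formed.
(d) sonority 5-4: ill-formed.
(e) sonority 2-2-4-4: well-formed.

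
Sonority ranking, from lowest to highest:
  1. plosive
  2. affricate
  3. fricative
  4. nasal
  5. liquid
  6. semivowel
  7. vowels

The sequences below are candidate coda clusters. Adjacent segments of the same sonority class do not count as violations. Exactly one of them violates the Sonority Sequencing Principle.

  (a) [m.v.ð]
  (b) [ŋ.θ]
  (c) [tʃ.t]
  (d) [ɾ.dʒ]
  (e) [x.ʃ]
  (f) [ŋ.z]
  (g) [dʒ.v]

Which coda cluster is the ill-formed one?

g

(a) [m.v.ð]: profile 4-3-3 — obeys.
(b) [ŋ.θ]: profile 4-3 — obeys.
(c) [tʃ.t]: profile 2-1 — obeys.
(d) [ɾ.dʒ]: profile 5-2 — obeys.
(e) [x.ʃ]: profile 3-3 — obeys.
(f) [ŋ.z]: profile 4-3 — obeys.
(g) [dʒ.v]: profile 2-3 — violates.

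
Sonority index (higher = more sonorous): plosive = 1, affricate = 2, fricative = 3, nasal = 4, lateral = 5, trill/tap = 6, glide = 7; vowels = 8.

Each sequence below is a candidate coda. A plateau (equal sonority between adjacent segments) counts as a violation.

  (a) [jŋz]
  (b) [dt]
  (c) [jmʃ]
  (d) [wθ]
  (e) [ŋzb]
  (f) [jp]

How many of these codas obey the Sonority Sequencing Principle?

(a) sonority 7-4-3: well-formed.
(b) sonority 1-1: ill-formed.
(c) sonority 7-4-3: well-formed.
(d) sonority 7-3: well-formed.
(e) sonority 4-3-1: well-formed.
(f) sonority 7-1: well-formed.

5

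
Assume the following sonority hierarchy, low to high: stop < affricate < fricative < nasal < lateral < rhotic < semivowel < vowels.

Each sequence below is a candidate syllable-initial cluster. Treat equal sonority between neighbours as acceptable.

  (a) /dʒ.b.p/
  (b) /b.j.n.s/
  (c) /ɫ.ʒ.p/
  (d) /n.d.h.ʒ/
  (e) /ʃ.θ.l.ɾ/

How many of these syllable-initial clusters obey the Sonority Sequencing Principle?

1

(a) /dʒ.b.p/: profile 2-1-1 — violates.
(b) /b.j.n.s/: profile 1-7-4-3 — violates.
(c) /ɫ.ʒ.p/: profile 5-3-1 — violates.
(d) /n.d.h.ʒ/: profile 4-1-3-3 — violates.
(e) /ʃ.θ.l.ɾ/: profile 3-3-5-6 — obeys.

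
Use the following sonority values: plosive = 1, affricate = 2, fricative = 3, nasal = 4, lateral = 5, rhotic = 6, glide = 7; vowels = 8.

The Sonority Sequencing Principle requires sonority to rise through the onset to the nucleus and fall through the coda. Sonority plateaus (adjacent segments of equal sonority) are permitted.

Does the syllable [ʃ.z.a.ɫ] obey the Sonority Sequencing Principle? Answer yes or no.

yes

Onset: /ʃ/ is a fricative (sonority 3), /z/ is a fricative (sonority 3); then the nucleus /a/ (sonority 8).
Onset profile 3-3-8 — rises to the nucleus.
Coda: /ɫ/ is a lateral (sonority 5).
Coda profile 8-5 — falls from the nucleus.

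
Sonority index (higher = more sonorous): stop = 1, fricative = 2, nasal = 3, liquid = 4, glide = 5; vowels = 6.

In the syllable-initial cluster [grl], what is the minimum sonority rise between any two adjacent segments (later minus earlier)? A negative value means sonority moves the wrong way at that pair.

0

/g/ is a stop (sonority 1).
/r/ is a liquid (sonority 4).
/l/ is a liquid (sonority 4).
/g/→/r/: change +3.
/r/→/l/: change +0.
Minimum = 0.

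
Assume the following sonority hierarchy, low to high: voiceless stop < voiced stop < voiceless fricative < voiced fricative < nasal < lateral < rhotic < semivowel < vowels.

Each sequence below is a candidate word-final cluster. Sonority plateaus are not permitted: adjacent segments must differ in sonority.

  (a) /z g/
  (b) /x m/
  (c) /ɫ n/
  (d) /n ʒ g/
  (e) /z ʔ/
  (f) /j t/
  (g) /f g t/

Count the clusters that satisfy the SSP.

(a) sonority 4-2: well-formed.
(b) sonority 3-5: ill-formed.
(c) sonority 6-5: well-formed.
(d) sonority 5-4-2: well-formed.
(e) sonority 4-1: well-formed.
(f) sonority 8-1: well-formed.
(g) sonority 3-2-1: well-formed.

6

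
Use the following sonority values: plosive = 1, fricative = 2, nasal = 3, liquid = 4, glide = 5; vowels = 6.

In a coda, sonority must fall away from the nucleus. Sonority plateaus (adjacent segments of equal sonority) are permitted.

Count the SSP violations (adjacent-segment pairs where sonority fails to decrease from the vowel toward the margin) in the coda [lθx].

0

/l/: liquid = 4.
/θ/: fricative = 2.
/x/: fricative = 2.
/l/→/θ/: 4→2 (falls) — ok.
/θ/→/x/: 2→2 (plateau, allowed) — ok.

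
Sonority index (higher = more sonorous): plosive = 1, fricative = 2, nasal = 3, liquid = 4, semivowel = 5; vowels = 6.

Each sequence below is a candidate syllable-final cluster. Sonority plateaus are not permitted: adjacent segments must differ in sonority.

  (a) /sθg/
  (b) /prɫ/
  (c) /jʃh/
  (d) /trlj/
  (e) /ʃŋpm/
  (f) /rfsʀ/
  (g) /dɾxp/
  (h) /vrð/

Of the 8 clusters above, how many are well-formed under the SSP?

(a) /sθg/: profile 2-2-1 — violates.
(b) /prɫ/: profile 1-4-4 — violates.
(c) /jʃh/: profile 5-2-2 — violates.
(d) /trlj/: profile 1-4-4-5 — violates.
(e) /ʃŋpm/: profile 2-3-1-3 — violates.
(f) /rfsʀ/: profile 4-2-2-4 — violates.
(g) /dɾxp/: profile 1-4-2-1 — violates.
(h) /vrð/: profile 2-4-2 — violates.

0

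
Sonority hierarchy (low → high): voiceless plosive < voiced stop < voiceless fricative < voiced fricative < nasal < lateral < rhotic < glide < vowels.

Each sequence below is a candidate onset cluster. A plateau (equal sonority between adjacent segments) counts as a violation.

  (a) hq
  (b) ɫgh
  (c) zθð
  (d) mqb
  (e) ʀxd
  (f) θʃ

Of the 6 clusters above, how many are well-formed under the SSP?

0

(a) hq: profile 3-1 — violates.
(b) ɫgh: profile 6-2-3 — violates.
(c) zθð: profile 4-3-4 — violates.
(d) mqb: profile 5-1-2 — violates.
(e) ʀxd: profile 7-3-2 — violates.
(f) θʃ: profile 3-3 — violates.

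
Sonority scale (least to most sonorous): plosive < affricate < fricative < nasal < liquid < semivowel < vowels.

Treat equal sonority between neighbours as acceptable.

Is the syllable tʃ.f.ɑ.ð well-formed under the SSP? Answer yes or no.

yes

Onset: /tʃ/ is an affricate (sonority 2), /f/ is a fricative (sonority 3); then the nucleus /ɑ/ (sonority 7).
Onset profile 2-3-7 — rises to the nucleus.
Coda: /ð/ is a fricative (sonority 3).
Coda profile 7-3 — falls from the nucleus.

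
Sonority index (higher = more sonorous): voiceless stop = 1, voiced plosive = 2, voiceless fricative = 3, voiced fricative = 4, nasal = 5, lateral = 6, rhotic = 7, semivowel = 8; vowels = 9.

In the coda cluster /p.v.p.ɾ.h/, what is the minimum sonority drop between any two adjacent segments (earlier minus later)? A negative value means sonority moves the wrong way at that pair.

/p/ is a voiceless stop (sonority 1).
/v/ is a voiced fricative (sonority 4).
/p/ is a voiceless stop (sonority 1).
/ɾ/ is a rhotic (sonority 7).
/h/ is a voiceless fricative (sonority 3).
/p/→/v/: change -3.
/v/→/p/: change +3.
/p/→/ɾ/: change -6.
/ɾ/→/h/: change +4.
Minimum = -6.

-6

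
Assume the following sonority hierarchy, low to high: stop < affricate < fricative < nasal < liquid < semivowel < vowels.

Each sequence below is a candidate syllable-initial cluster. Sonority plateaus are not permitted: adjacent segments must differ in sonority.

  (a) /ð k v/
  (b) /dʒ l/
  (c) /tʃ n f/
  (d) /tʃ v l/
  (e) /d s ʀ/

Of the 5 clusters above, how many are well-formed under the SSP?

(a) sonority 3-1-3: ill-formed.
(b) sonority 2-5: well-formed.
(c) sonority 2-4-3: ill-formed.
(d) sonority 2-3-5: well-formed.
(e) sonority 1-3-5: well-formed.

3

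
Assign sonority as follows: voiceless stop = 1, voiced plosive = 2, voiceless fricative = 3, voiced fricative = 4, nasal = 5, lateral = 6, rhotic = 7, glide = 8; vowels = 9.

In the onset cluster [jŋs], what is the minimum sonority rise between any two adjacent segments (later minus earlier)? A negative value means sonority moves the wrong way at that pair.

-3

/j/ is a glide (sonority 8).
/ŋ/ is a nasal (sonority 5).
/s/ is a voiceless fricative (sonority 3).
/j/→/ŋ/: change -3.
/ŋ/→/s/: change -2.
Minimum = -3.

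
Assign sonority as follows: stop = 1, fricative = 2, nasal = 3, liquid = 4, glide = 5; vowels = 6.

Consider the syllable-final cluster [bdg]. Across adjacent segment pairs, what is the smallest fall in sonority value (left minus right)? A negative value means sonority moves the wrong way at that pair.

0

/b/ is a stop (sonority 1).
/d/ is a stop (sonority 1).
/g/ is a stop (sonority 1).
/b/→/d/: change +0.
/d/→/g/: change +0.
Minimum = 0.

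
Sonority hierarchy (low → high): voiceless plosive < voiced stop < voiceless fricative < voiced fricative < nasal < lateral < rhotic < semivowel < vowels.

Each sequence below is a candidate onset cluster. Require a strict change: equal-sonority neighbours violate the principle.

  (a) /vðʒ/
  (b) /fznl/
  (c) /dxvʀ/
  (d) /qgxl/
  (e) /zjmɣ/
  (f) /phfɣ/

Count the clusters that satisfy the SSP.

3

(a) 4-4-4 → violates
(b) 3-4-5-6 → obeys
(c) 2-3-4-7 → obeys
(d) 1-2-3-6 → obeys
(e) 4-8-5-4 → violates
(f) 1-3-3-4 → violates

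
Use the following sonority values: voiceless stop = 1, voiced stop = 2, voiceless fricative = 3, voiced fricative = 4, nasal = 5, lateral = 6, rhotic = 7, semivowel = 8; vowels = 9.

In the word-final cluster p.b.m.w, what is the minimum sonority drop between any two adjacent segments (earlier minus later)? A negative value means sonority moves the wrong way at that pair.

/p/ is a voiceless stop (sonority 1).
/b/ is a voiced stop (sonority 2).
/m/ is a nasal (sonority 5).
/w/ is a semivowel (sonority 8).
/p/→/b/: change -1.
/b/→/m/: change -3.
/m/→/w/: change -3.
Minimum = -3.

-3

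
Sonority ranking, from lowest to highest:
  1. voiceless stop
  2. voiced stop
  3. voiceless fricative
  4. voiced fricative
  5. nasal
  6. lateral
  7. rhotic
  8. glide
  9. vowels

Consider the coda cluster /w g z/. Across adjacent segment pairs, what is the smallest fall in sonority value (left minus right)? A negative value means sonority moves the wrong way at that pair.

/w/ — glide, sonority 8.
/g/ — voiced stop, sonority 2.
/z/ — voiced fricative, sonority 4.
/w/→/g/: change +6.
/g/→/z/: change -2.
Minimum = -2.

-2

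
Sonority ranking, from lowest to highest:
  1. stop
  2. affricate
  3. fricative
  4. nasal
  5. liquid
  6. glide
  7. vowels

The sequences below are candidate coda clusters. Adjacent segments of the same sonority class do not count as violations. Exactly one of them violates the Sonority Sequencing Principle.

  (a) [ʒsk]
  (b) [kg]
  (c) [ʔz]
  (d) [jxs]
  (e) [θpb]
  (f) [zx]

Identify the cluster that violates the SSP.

(a) [ʒsk]: profile 3-3-1 — obeys.
(b) [kg]: profile 1-1 — obeys.
(c) [ʔz]: profile 1-3 — violates.
(d) [jxs]: profile 6-3-3 — obeys.
(e) [θpb]: profile 3-1-1 — obeys.
(f) [zx]: profile 3-3 — obeys.

c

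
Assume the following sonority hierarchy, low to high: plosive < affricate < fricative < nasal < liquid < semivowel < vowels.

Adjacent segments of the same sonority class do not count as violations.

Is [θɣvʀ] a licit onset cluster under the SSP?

yes

/θ/: fricative = 3.
/ɣ/: fricative = 3.
/v/: fricative = 3.
/ʀ/: liquid = 5.
The profile 3-3-3-5 is non-decreasing (plateaus allowed), so the onset cluster satisfies the SSP.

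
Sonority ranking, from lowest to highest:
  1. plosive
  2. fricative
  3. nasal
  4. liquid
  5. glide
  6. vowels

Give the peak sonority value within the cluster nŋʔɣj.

/n/ — nasal, sonority 3.
/ŋ/ — nasal, sonority 3.
/ʔ/ — plosive, sonority 1.
/ɣ/ — fricative, sonority 2.
/j/ — glide, sonority 5.
The maximum is 5.

5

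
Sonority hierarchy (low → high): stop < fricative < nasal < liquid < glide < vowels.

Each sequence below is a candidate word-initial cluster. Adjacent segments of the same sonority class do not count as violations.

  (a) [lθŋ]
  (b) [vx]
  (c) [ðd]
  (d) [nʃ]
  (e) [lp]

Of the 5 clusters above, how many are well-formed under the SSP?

1

(a) 4-2-3 → violates
(b) 2-2 → obeys
(c) 2-1 → violates
(d) 3-2 → violates
(e) 4-1 → violates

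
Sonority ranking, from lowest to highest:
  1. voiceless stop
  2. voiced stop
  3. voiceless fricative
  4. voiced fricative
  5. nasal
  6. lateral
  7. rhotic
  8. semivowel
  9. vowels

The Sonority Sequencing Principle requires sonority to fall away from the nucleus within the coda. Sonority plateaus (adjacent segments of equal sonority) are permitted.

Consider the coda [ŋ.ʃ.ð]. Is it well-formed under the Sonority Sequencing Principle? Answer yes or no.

no

/ŋ/: nasal = 5.
/ʃ/: voiceless fricative = 3.
/ð/: voiced fricative = 4.
The profile is 5-3-4. Between /ʃ/ (3) and /ð/ (4) sonority does not fall, so the cluster violates the SSP.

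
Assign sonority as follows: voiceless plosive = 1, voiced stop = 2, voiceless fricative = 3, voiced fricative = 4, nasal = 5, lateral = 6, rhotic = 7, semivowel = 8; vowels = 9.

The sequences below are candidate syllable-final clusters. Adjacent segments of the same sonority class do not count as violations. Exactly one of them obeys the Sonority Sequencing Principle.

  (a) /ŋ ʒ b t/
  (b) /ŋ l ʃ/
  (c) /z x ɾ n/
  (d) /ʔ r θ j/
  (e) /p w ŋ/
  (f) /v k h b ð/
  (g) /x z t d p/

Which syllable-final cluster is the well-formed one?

(a) 5-4-2-1 → obeys
(b) 5-6-3 → violates
(c) 4-3-7-5 → violates
(d) 1-7-3-8 → violates
(e) 1-8-5 → violates
(f) 4-1-3-2-4 → violates
(g) 3-4-1-2-1 → violates

a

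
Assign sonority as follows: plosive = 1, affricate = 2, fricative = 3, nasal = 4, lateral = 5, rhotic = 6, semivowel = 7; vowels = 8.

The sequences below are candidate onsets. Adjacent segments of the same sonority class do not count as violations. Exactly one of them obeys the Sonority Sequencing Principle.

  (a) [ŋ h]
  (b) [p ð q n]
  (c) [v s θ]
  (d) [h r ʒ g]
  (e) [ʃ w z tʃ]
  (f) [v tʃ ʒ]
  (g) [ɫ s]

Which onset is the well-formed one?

c

(a) 4-3 → violates
(b) 1-3-1-4 → violates
(c) 3-3-3 → obeys
(d) 3-6-3-1 → violates
(e) 3-7-3-2 → violates
(f) 3-2-3 → violates
(g) 5-3 → violates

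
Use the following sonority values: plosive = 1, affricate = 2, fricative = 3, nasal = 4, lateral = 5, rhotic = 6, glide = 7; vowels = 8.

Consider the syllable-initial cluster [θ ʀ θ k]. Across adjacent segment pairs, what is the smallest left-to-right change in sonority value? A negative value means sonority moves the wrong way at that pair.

-3

/θ/: fricative = 3.
/ʀ/: rhotic = 6.
/θ/: fricative = 3.
/k/: plosive = 1.
/θ/→/ʀ/: change +3.
/ʀ/→/θ/: change -3.
/θ/→/k/: change -2.
Minimum = -3.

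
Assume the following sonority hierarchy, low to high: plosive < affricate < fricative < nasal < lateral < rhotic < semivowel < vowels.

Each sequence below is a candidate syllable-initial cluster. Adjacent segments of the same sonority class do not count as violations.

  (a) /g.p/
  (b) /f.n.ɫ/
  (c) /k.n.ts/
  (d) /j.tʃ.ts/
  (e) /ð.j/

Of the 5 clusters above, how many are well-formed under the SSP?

3

(a) /g.p/: profile 1-1 — obeys.
(b) /f.n.ɫ/: profile 3-4-5 — obeys.
(c) /k.n.ts/: profile 1-4-2 — violates.
(d) /j.tʃ.ts/: profile 7-2-2 — violates.
(e) /ð.j/: profile 3-7 — obeys.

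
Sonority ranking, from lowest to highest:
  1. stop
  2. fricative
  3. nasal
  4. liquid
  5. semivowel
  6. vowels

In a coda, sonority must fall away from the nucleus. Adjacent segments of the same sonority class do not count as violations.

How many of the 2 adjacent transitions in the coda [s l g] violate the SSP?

/s/: fricative = 2.
/l/: liquid = 4.
/g/: stop = 1.
/s/→/l/: 2→4 (does not fall) — violation.
/l/→/g/: 4→1 (falls) — ok.

1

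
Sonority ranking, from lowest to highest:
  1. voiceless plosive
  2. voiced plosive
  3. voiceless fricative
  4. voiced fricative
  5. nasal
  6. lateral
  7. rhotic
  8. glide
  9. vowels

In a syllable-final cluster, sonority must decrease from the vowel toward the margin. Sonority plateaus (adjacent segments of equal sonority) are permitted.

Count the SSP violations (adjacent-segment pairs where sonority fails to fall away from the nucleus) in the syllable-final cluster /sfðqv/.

2

/s/: voiceless fricative = 3.
/f/: voiceless fricative = 3.
/ð/: voiced fricative = 4.
/q/: voiceless plosive = 1.
/v/: voiced fricative = 4.
/s/→/f/: 3→3 (plateau, allowed) — ok.
/f/→/ð/: 3→4 (does not fall) — violation.
/ð/→/q/: 4→1 (falls) — ok.
/q/→/v/: 1→4 (does not fall) — violation.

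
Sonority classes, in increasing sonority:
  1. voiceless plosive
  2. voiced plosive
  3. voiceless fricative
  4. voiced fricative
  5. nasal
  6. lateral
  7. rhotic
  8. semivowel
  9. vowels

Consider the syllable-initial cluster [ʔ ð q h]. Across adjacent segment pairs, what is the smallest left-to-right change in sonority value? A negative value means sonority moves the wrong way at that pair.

/ʔ/ is a voiceless plosive (sonority 1).
/ð/ is a voiced fricative (sonority 4).
/q/ is a voiceless plosive (sonority 1).
/h/ is a voiceless fricative (sonority 3).
/ʔ/→/ð/: change +3.
/ð/→/q/: change -3.
/q/→/h/: change +2.
Minimum = -3.

-3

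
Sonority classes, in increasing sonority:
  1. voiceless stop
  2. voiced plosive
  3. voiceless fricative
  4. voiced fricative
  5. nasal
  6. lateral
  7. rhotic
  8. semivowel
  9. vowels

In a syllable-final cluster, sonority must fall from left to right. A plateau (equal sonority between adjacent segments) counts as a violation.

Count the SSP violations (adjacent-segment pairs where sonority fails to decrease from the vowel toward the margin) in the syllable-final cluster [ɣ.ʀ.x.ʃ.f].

3

/ɣ/: voiced fricative = 4.
/ʀ/: rhotic = 7.
/x/: voiceless fricative = 3.
/ʃ/: voiceless fricative = 3.
/f/: voiceless fricative = 3.
/ɣ/→/ʀ/: 4→7 (does not fall) — violation.
/ʀ/→/x/: 7→3 (falls) — ok.
/x/→/ʃ/: 3→3 (plateau) — violation.
/ʃ/→/f/: 3→3 (plateau) — violation.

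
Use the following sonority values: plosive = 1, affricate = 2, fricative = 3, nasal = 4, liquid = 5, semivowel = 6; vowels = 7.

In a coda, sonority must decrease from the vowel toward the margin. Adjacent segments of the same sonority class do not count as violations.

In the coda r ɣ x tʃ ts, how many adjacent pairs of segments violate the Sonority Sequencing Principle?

/r/ is a liquid (sonority 5).
/ɣ/ is a fricative (sonority 3).
/x/ is a fricative (sonority 3).
/tʃ/ is an affricate (sonority 2).
/ts/ is an affricate (sonority 2).
/r/→/ɣ/: 5→3 (falls) — ok.
/ɣ/→/x/: 3→3 (plateau, allowed) — ok.
/x/→/tʃ/: 3→2 (falls) — ok.
/tʃ/→/ts/: 2→2 (plateau, allowed) — ok.

0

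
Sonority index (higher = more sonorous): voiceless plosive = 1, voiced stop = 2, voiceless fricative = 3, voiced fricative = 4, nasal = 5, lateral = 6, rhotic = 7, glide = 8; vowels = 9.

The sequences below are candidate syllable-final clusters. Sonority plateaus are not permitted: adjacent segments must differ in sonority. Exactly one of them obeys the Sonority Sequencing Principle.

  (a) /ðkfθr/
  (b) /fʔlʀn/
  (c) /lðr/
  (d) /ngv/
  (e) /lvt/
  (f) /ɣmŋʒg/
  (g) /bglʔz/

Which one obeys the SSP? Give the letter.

(a) /ðkfθr/: profile 4-1-3-3-7 — violates.
(b) /fʔlʀn/: profile 3-1-6-7-5 — violates.
(c) /lðr/: profile 6-4-7 — violates.
(d) /ngv/: profile 5-2-4 — violates.
(e) /lvt/: profile 6-4-1 — obeys.
(f) /ɣmŋʒg/: profile 4-5-5-4-2 — violates.
(g) /bglʔz/: profile 2-2-6-1-4 — violates.

e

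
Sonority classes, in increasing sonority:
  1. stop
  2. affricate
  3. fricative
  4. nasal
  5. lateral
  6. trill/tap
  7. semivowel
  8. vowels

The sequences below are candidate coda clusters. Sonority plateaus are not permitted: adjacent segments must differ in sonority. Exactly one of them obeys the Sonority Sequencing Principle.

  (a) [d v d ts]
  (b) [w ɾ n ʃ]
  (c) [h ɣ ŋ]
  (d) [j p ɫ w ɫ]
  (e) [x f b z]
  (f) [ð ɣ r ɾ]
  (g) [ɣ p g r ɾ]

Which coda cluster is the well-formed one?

b

(a) sonority 1-3-1-2: ill-formed.
(b) sonority 7-6-4-3: well-formed.
(c) sonority 3-3-4: ill-formed.
(d) sonority 7-1-5-7-5: ill-formed.
(e) sonority 3-3-1-3: ill-formed.
(f) sonority 3-3-6-6: ill-formed.
(g) sonority 3-1-1-6-6: ill-formed.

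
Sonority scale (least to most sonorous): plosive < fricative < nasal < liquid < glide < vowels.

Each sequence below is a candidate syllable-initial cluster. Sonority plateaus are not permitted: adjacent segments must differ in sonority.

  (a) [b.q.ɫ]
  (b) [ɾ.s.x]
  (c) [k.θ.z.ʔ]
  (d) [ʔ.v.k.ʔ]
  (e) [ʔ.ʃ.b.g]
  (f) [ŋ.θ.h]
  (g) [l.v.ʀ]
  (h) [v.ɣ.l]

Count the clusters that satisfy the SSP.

(a) 1-1-4 → violates
(b) 4-2-2 → violates
(c) 1-2-2-1 → violates
(d) 1-2-1-1 → violates
(e) 1-2-1-1 → violates
(f) 3-2-2 → violates
(g) 4-2-4 → violates
(h) 2-2-4 → violates

0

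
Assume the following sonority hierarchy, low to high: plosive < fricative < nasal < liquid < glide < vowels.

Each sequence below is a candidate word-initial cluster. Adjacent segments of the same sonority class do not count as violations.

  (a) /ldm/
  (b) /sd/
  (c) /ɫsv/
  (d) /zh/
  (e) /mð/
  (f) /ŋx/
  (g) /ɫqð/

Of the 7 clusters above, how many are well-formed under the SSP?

(a) /ldm/: profile 4-1-3 — violates.
(b) /sd/: profile 2-1 — violates.
(c) /ɫsv/: profile 4-2-2 — violates.
(d) /zh/: profile 2-2 — obeys.
(e) /mð/: profile 3-2 — violates.
(f) /ŋx/: profile 3-2 — violates.
(g) /ɫqð/: profile 4-1-2 — violates.

1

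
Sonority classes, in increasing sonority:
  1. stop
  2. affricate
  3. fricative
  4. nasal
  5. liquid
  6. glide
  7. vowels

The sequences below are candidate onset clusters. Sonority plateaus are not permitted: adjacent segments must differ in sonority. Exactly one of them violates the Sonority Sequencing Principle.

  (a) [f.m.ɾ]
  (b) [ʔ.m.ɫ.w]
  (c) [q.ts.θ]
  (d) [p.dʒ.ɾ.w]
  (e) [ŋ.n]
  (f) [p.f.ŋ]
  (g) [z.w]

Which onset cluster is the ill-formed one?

e

(a) 3-4-5 → obeys
(b) 1-4-5-6 → obeys
(c) 1-2-3 → obeys
(d) 1-2-5-6 → obeys
(e) 4-4 → violates
(f) 1-3-4 → obeys
(g) 3-6 → obeys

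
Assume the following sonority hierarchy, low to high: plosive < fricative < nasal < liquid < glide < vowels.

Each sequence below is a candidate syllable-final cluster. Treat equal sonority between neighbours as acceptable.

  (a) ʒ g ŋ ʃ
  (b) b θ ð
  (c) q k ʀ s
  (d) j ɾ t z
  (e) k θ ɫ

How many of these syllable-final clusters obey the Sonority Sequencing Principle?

(a) sonority 2-1-3-2: ill-formed.
(b) sonority 1-2-2: ill-formed.
(c) sonority 1-1-4-2: ill-formed.
(d) sonority 5-4-1-2: ill-formed.
(e) sonority 1-2-4: ill-formed.

0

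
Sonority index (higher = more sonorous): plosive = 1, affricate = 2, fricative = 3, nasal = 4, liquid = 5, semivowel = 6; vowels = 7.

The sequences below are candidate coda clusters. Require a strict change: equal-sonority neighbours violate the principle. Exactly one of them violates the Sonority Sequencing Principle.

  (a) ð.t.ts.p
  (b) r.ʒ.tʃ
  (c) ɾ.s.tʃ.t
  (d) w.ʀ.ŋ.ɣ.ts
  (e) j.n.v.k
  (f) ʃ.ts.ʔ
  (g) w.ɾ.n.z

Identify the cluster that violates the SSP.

a

(a) 3-1-2-1 → violates
(b) 5-3-2 → obeys
(c) 5-3-2-1 → obeys
(d) 6-5-4-3-2 → obeys
(e) 6-4-3-1 → obeys
(f) 3-2-1 → obeys
(g) 6-5-4-3 → obeys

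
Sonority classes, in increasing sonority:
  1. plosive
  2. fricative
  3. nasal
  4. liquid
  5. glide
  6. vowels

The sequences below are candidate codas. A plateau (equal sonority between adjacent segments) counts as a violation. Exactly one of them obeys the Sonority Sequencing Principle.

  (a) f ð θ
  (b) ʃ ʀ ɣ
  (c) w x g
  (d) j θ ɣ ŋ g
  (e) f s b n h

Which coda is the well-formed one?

(a) f ð θ: profile 2-2-2 — violates.
(b) ʃ ʀ ɣ: profile 2-4-2 — violates.
(c) w x g: profile 5-2-1 — obeys.
(d) j θ ɣ ŋ g: profile 5-2-2-3-1 — violates.
(e) f s b n h: profile 2-2-1-3-2 — violates.

c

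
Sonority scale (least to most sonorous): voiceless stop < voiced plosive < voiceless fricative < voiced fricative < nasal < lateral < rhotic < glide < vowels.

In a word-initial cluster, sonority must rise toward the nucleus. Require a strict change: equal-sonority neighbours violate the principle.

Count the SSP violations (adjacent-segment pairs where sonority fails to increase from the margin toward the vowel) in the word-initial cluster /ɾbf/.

1

/ɾ/: rhotic = 7.
/b/: voiced plosive = 2.
/f/: voiceless fricative = 3.
/ɾ/→/b/: 7→2 (does not rise) — violation.
/b/→/f/: 2→3 (rises) — ok.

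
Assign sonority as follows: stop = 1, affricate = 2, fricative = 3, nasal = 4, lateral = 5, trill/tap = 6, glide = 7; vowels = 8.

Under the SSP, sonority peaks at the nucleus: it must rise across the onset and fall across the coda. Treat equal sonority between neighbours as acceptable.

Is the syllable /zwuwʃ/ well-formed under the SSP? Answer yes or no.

Onset: /z/ is a fricative (sonority 3), /w/ is a glide (sonority 7); then the nucleus /u/ (sonority 8).
Onset profile 3-7-8 — rises to the nucleus.
Coda: /w/ is a glide (sonority 7), /ʃ/ is a fricative (sonority 3).
Coda profile 8-7-3 — falls from the nucleus.

yes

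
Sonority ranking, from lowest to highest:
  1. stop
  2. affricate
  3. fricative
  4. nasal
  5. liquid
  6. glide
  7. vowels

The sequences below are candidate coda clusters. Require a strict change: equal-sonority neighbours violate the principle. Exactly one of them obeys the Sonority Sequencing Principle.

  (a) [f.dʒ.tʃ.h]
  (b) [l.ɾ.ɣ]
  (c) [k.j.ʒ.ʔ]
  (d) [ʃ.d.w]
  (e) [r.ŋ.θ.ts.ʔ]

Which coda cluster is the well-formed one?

(a) sonority 3-2-2-3: ill-formed.
(b) sonority 5-5-3: ill-formed.
(c) sonority 1-6-3-1: ill-formed.
(d) sonority 3-1-6: ill-formed.
(e) sonority 5-4-3-2-1: well-formed.

e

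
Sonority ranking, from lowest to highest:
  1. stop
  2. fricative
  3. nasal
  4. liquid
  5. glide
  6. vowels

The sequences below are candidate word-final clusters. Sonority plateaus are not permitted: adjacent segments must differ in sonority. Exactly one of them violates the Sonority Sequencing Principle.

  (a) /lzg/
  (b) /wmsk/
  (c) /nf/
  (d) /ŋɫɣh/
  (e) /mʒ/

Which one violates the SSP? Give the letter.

(a) /lzg/: profile 4-2-1 — obeys.
(b) /wmsk/: profile 5-3-2-1 — obeys.
(c) /nf/: profile 3-2 — obeys.
(d) /ŋɫɣh/: profile 3-4-2-2 — violates.
(e) /mʒ/: profile 3-2 — obeys.

d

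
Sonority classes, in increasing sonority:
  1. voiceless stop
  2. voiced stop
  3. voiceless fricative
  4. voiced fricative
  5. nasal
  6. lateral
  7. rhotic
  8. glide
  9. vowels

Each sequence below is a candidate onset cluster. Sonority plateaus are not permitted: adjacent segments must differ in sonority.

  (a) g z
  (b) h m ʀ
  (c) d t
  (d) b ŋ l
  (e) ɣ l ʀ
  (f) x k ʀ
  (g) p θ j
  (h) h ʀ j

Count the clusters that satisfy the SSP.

6

(a) sonority 2-4: well-formed.
(b) sonority 3-5-7: well-formed.
(c) sonority 2-1: ill-formed.
(d) sonority 2-5-6: well-formed.
(e) sonority 4-6-7: well-formed.
(f) sonority 3-1-7: ill-formed.
(g) sonority 1-3-8: well-formed.
(h) sonority 3-7-8: well-formed.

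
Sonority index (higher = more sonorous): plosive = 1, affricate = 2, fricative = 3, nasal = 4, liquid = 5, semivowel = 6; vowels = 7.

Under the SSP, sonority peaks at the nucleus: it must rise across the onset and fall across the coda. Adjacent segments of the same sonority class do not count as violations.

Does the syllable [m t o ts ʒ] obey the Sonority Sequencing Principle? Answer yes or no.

Onset: /m/ is a nasal (sonority 4), /t/ is a plosive (sonority 1); then the nucleus /o/ (sonority 7).
Onset profile 4-1-7 — does not rise throughout.
Coda: /ts/ is an affricate (sonority 2), /ʒ/ is a fricative (sonority 3).
Coda profile 7-2-3 — does not fall throughout.

no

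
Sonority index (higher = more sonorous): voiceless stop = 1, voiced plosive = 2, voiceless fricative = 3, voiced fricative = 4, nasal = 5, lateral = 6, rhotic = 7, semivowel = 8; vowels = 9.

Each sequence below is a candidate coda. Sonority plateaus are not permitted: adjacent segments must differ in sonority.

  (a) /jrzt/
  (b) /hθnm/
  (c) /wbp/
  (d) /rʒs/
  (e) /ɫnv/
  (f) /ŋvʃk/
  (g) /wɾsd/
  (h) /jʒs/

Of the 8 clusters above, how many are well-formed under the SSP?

(a) /jrzt/: profile 8-7-4-1 — obeys.
(b) /hθnm/: profile 3-3-5-5 — violates.
(c) /wbp/: profile 8-2-1 — obeys.
(d) /rʒs/: profile 7-4-3 — obeys.
(e) /ɫnv/: profile 6-5-4 — obeys.
(f) /ŋvʃk/: profile 5-4-3-1 — obeys.
(g) /wɾsd/: profile 8-7-3-2 — obeys.
(h) /jʒs/: profile 8-4-3 — obeys.

7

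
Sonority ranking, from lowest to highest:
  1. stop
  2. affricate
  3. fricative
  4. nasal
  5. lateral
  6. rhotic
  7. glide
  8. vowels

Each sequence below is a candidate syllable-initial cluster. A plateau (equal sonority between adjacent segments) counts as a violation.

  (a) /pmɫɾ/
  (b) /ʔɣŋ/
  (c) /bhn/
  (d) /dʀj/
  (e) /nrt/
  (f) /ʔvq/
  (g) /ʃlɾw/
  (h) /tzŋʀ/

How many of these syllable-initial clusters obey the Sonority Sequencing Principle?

6

(a) 1-4-5-6 → obeys
(b) 1-3-4 → obeys
(c) 1-3-4 → obeys
(d) 1-6-7 → obeys
(e) 4-6-1 → violates
(f) 1-3-1 → violates
(g) 3-5-6-7 → obeys
(h) 1-3-4-6 → obeys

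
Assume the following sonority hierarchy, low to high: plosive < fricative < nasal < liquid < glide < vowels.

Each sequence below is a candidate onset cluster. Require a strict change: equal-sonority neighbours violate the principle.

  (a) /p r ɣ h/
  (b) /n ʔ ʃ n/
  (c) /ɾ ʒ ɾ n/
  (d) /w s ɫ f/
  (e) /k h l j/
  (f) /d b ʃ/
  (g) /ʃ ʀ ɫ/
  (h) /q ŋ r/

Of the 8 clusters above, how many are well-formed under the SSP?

2

(a) 1-4-2-2 → violates
(b) 3-1-2-3 → violates
(c) 4-2-4-3 → violates
(d) 5-2-4-2 → violates
(e) 1-2-4-5 → obeys
(f) 1-1-2 → violates
(g) 2-4-4 → violates
(h) 1-3-4 → obeys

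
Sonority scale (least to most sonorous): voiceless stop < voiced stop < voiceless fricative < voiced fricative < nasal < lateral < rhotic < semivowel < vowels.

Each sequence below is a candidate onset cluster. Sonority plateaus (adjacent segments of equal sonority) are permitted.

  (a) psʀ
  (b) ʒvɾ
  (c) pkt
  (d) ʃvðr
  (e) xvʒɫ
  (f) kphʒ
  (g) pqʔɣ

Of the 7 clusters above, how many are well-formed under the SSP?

7

(a) psʀ: profile 1-3-7 — obeys.
(b) ʒvɾ: profile 4-4-7 — obeys.
(c) pkt: profile 1-1-1 — obeys.
(d) ʃvðr: profile 3-4-4-7 — obeys.
(e) xvʒɫ: profile 3-4-4-6 — obeys.
(f) kphʒ: profile 1-1-3-4 — obeys.
(g) pqʔɣ: profile 1-1-1-4 — obeys.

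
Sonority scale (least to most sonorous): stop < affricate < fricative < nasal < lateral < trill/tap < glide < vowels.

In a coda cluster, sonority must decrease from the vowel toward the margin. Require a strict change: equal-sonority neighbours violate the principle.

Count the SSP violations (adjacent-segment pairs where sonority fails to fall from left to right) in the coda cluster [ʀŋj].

1

/ʀ/ — trill/tap, sonority 6.
/ŋ/ — nasal, sonority 4.
/j/ — glide, sonority 7.
/ʀ/→/ŋ/: 6→4 (falls) — ok.
/ŋ/→/j/: 4→7 (does not fall) — violation.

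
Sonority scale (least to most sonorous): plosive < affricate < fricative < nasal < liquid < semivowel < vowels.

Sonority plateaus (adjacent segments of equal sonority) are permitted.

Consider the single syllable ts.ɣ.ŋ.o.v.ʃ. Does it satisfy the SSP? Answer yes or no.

yes

Onset: /ts/ is an affricate (sonority 2), /ɣ/ is a fricative (sonority 3), /ŋ/ is a nasal (sonority 4); then the nucleus /o/ (sonority 7).
Onset profile 2-3-4-7 — rises to the nucleus.
Coda: /v/ is a fricative (sonority 3), /ʃ/ is a fricative (sonority 3).
Coda profile 7-3-3 — falls from the nucleus.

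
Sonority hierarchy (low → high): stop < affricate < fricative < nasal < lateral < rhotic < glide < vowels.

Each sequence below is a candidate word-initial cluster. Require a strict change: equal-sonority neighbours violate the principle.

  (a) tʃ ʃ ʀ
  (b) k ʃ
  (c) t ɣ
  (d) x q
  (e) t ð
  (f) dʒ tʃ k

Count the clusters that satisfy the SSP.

4

(a) 2-3-6 → obeys
(b) 1-3 → obeys
(c) 1-3 → obeys
(d) 3-1 → violates
(e) 1-3 → obeys
(f) 2-2-1 → violates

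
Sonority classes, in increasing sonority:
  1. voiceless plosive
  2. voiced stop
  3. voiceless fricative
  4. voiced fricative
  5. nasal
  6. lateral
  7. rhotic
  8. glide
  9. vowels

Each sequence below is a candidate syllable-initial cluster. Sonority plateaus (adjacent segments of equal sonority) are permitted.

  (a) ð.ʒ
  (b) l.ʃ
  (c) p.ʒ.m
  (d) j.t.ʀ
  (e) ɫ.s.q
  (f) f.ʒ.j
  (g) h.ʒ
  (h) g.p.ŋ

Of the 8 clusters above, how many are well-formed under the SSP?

(a) sonority 4-4: well-formed.
(b) sonority 6-3: ill-formed.
(c) sonority 1-4-5: well-formed.
(d) sonority 8-1-7: ill-formed.
(e) sonority 6-3-1: ill-formed.
(f) sonority 3-4-8: well-formed.
(g) sonority 3-4: well-formed.
(h) sonority 2-1-5: ill-formed.

4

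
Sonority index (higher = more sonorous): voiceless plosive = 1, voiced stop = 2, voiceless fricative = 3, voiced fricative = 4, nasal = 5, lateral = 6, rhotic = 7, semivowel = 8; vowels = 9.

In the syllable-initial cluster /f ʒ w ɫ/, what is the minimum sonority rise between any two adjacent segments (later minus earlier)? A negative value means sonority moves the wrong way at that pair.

-2

/f/ — voiceless fricative, sonority 3.
/ʒ/ — voiced fricative, sonority 4.
/w/ — semivowel, sonority 8.
/ɫ/ — lateral, sonority 6.
/f/→/ʒ/: change +1.
/ʒ/→/w/: change +4.
/w/→/ɫ/: change -2.
Minimum = -2.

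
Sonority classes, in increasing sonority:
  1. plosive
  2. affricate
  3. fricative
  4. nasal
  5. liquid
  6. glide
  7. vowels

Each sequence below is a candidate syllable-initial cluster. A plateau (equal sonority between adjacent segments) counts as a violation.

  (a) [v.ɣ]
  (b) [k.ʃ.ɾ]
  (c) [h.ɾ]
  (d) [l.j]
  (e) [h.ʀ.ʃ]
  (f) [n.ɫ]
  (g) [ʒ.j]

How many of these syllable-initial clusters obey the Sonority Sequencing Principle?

5

(a) sonority 3-3: ill-formed.
(b) sonority 1-3-5: well-formed.
(c) sonority 3-5: well-formed.
(d) sonority 5-6: well-formed.
(e) sonority 3-5-3: ill-formed.
(f) sonority 4-5: well-formed.
(g) sonority 3-6: well-formed.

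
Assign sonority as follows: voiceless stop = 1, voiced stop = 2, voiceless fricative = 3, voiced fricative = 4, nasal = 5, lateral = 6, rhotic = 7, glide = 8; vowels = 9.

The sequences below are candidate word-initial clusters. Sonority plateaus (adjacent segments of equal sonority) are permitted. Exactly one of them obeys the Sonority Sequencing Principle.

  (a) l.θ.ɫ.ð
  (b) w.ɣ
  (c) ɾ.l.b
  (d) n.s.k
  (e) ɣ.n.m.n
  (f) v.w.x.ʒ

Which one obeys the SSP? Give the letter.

(a) l.θ.ɫ.ð: profile 6-3-6-4 — violates.
(b) w.ɣ: profile 8-4 — violates.
(c) ɾ.l.b: profile 7-6-2 — violates.
(d) n.s.k: profile 5-3-1 — violates.
(e) ɣ.n.m.n: profile 4-5-5-5 — obeys.
(f) v.w.x.ʒ: profile 4-8-3-4 — violates.

e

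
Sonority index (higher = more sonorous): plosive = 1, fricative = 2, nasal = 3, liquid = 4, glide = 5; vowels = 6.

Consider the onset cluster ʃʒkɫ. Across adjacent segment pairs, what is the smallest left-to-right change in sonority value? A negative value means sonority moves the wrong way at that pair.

-1

/ʃ/: fricative = 2.
/ʒ/: fricative = 2.
/k/: plosive = 1.
/ɫ/: liquid = 4.
/ʃ/→/ʒ/: change +0.
/ʒ/→/k/: change -1.
/k/→/ɫ/: change +3.
Minimum = -1.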